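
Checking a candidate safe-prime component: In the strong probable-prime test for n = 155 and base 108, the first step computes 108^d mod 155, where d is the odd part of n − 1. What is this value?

23

n − 1 = 154 = 2^1 · 77, so s = 1 and d = 77.
108^77 mod 155 = 23.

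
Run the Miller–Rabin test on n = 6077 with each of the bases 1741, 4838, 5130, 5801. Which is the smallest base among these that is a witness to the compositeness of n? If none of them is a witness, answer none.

1741

n − 1 = 6076 = 2^2 · 1519, so s = 2 and d = 1519.
Base 1741: x_0 = 1741^1519 mod 6077 = 3887. x_0 is neither 1 nor 6076, so continue squaring. x_1 = 3887^2 mod 6077 = 1347. Reached i = s−1 = 1 without hitting −1: 1741 is a Miller–Rabin witness and 6077 is composite.
Base 4838: x_0 = 4838^1519 mod 6077 = 3304. x_0 is neither 1 nor 6076, so continue squaring. x_1 = 3304^2 mod 6077 = 2124. Reached i = s−1 = 1 without hitting −1: 4838 is a Miller–Rabin witness and 6077 is composite.
Base 5130: x_0 = 5130^1519 mod 6077 = 5281. x_0 is neither 1 nor 6076, so continue squaring. x_1 = 5281^2 mod 6077 = 1608. Reached i = s−1 = 1 without hitting −1: 5130 is a Miller–Rabin witness and 6077 is composite.
Base 5801: x_0 = 5801^1519 mod 6077 = 5394. x_0 is neither 1 nor 6076, so continue squaring. x_1 = 5394^2 mod 6077 = 4637. Reached i = s−1 = 1 without hitting −1: 5801 is a Miller–Rabin witness and 6077 is composite.
The smallest witness among the given bases is 1741.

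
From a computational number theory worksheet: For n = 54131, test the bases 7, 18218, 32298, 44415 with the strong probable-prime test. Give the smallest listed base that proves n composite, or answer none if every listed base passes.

n − 1 = 54130 = 2^1 · 27065, so s = 1 and d = 27065.
Base 7: x_0 = 7^27065 mod 54131 = 19733. x_0 ∉ {1, 54130} and s = 1, so 7 is a Miller–Rabin witness and 54131 is composite.
Base 18218: x_0 = 18218^27065 mod 54131 = 16235. x_0 ∉ {1, 54130} and s = 1, so 18218 is a Miller–Rabin witness and 54131 is composite.
Base 32298: x_0 = 32298^27065 mod 54131 = 36750. x_0 ∉ {1, 54130} and s = 1, so 32298 is a Miller–Rabin witness and 54131 is composite.
Base 44415: x_0 = 44415^27065 mod 54131 = 34132. x_0 ∉ {1, 54130} and s = 1, so 44415 is a Miller–Rabin witness and 54131 is composite.
The smallest witness among the given bases is 7.

7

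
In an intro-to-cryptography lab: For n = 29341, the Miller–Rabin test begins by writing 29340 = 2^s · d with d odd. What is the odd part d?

7335

Halving: 29340 → 14670 → 7335; 7335 is odd.
So 29340 = 2^2 · 7335.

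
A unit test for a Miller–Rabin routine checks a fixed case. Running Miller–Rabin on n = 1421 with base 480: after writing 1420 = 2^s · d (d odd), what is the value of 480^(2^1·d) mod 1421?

674

n − 1 = 1420 = 2^2 · 355, so s = 2 and d = 355.
Repeated squaring mod 1421: 480^1 ≡ 480, 480^2 ≡ 198, 480^4 ≡ 837, 480^8 ≡ 16, 480^16 ≡ 256, 480^32 ≡ 170, 480^64 ≡ 480, 480^128 ≡ 198, 480^256 ≡ 837.
355 = 256 + 64 + 32 + 2 + 1, so 480^355 ≡ 837·480·170·198·480 ≡ 1299 (mod 1421).
x_0 = 1299.
x_1 = 1299^2 mod 1421 = 674.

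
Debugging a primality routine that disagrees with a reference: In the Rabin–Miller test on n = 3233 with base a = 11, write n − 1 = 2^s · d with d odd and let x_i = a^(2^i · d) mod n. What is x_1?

3049

n − 1 = 3232 = 2^5 · 101, so s = 5 and d = 101.
x_0 = 11^101 mod 3233 = 804.
x_1 = 804^2 mod 3233 = 3049.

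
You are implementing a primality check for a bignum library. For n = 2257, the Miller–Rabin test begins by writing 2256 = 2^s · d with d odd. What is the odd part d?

141

Halving: 2256 → 1128 → 564 → 282 → 141; 141 is odd.
So 2256 = 2^4 · 141.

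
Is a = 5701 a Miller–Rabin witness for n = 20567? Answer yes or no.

no

n − 1 = 20566 = 2^1 · 10283, so s = 1 and d = 10283.
Repeated squaring mod 20567: 5701^1 ≡ 5701, 5701^2 ≡ 5541, 5701^4 ≡ 16717, 5701^8 ≡ 14260, 5701^16 ≡ 1671, 5701^32 ≡ 15696, 5701^64 ≡ 12890, 5701^128 ≡ 11874, 5701^256 ≡ 5091, 5701^512 ≡ 3861, 5701^1024 ≡ 16813, 5701^2048 ≡ 4121, 5701^4096 ≡ 14866, 5701^8192 ≡ 5541.
10283 = 8192 + 2048 + 32 + 8 + 2 + 1, so 5701^10283 ≡ 5541·4121·15696·14260·5541·5701 ≡ 20566 (mod 20567).
x_0 = 5701^10283 mod 20567 = 20566.
x_0 = 20566 ≡ −1, so 5701 is not a witness.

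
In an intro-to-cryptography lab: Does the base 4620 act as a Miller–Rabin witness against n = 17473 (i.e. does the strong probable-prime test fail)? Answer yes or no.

n − 1 = 17472 = 2^6 · 273, so s = 6 and d = 273.
x_0 = 4620^273 mod 17473 = 3203.
x_0 is neither 1 nor 17472, so continue squaring.
x_1 = 3203^2 mod 17473 = 2558.
x_2 = 2558^2 mod 17473 = 8462.
x_3 = 8462^2 mod 17473 = 1090.
x_4 = 1090^2 mod 17473 = 17409.
x_5 = 17409^2 mod 17473 = 4096.
Reached i = s−1 = 5 without hitting −1: 4620 is a Miller–Rabin witness and 17473 is composite.

yes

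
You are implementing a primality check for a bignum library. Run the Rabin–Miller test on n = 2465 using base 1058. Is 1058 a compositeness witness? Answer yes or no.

no

n − 1 = 2464 = 2^5 · 77, so s = 5 and d = 77.
x_0 = 1058^77 mod 2465 = 2163.
x_0 is neither 1 nor 2464, so continue squaring.
x_1 = 2163^2 mod 2465 = 2464.
x_1 ≡ −1, so 1058 is not a witness.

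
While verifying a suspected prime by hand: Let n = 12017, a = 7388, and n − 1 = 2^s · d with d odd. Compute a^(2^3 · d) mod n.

n − 1 = 12016 = 2^4 · 751, so s = 4 and d = 751.
x_0 = 7388^751 mod 12017 = 176.
x_1 = 176^2 mod 12017 = 6942.
x_2 = 6942^2 mod 12017 = 3194.
x_3 = 3194^2 mod 12017 = 11220.

11220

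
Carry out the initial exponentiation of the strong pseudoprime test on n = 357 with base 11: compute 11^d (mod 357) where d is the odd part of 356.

23

n − 1 = 356 = 2^2 · 89, so s = 2 and d = 89.
By repeated squaring, 11^89 ≡ 23 (mod 357).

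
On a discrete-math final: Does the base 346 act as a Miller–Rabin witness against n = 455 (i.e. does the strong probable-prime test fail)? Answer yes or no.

yes

n − 1 = 454 = 2^1 · 227, so s = 1 and d = 227.
Repeated squaring mod 455: 346^1 ≡ 346, 346^2 ≡ 51, 346^4 ≡ 326, 346^8 ≡ 261, 346^16 ≡ 326, 346^32 ≡ 261, 346^64 ≡ 326, 346^128 ≡ 261.
227 = 128 + 64 + 32 + 2 + 1, so 346^227 ≡ 261·326·261·51·346 ≡ 96 (mod 455).
x_0 = 346^227 mod 455 = 96.
x_0 ∉ {1, 454} and s = 1, so 346 is a Miller–Rabin witness and 455 is composite.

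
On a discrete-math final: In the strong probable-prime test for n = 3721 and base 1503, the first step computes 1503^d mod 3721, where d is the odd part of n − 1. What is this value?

1463

n − 1 = 3720 = 2^3 · 465, so s = 3 and d = 465.
Repeated squaring mod 3721: 1503^1 ≡ 1503, 1503^2 ≡ 362, 1503^4 ≡ 809, 1503^8 ≡ 3306, 1503^16 ≡ 1059, 1503^32 ≡ 1460, 1503^64 ≡ 3188, 1503^128 ≡ 1293, 1503^256 ≡ 1120.
465 = 256 + 128 + 64 + 16 + 1, so 1503^465 ≡ 1120·1293·3188·1059·1503 ≡ 1463 (mod 3721).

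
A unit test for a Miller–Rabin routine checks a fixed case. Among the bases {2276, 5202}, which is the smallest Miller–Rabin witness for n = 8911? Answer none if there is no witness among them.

n − 1 = 8910 = 2^1 · 4455, so s = 1 and d = 4455.
Base 2276: x_0 = 2276^4455 mod 8911 = 6098. x_0 ∉ {1, 8910} and s = 1, so 2276 is a Miller–Rabin witness and 8911 is composite.
Base 5202: x_0 = 5202^4455 mod 8911 = 6364. x_0 ∉ {1, 8910} and s = 1, so 5202 is a Miller–Rabin witness and 8911 is composite.
The smallest witness among the given bases is 2276.

2276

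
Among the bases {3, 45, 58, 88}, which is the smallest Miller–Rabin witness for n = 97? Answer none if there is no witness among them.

n − 1 = 96 = 2^5 · 3, so s = 5 and d = 3.
Base 3: x_0 = 3^3 mod 97 = 27. x_0 is neither 1 nor 96, so continue squaring. x_1 = 27^2 mod 97 = 50. x_2 = 50^2 mod 97 = 75. x_3 = 75^2 mod 97 = 96. x_3 ≡ −1, so 3 is not a witness.
Base 45: x_0 = 45^3 mod 97 = 42. x_0 is neither 1 nor 96, so continue squaring. x_1 = 42^2 mod 97 = 18. x_2 = 18^2 mod 97 = 33. x_3 = 33^2 mod 97 = 22. x_4 = 22^2 mod 97 = 96. x_4 ≡ −1, so 45 is not a witness.
Base 58: x_0 = 58^3 mod 97 = 45. x_0 is neither 1 nor 96, so continue squaring. x_1 = 45^2 mod 97 = 85. x_2 = 85^2 mod 97 = 47. x_3 = 47^2 mod 97 = 75. x_4 = 75^2 mod 97 = 96. x_4 ≡ −1, so 58 is not a witness.
Base 88: x_0 = 88^3 mod 97 = 47. x_0 is neither 1 nor 96, so continue squaring. x_1 = 47^2 mod 97 = 75. x_2 = 75^2 mod 97 = 96. x_2 ≡ −1, so 88 is not a witness.
No listed base is a witness for 97.

none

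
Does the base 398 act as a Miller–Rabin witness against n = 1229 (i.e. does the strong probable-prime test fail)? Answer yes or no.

n − 1 = 1228 = 2^2 · 307, so s = 2 and d = 307.
Repeated squaring mod 1229: 398^1 ≡ 398, 398^2 ≡ 1092, 398^4 ≡ 334, 398^8 ≡ 946, 398^16 ≡ 204, 398^32 ≡ 1059, 398^64 ≡ 633, 398^128 ≡ 35, 398^256 ≡ 1225.
307 = 256 + 32 + 16 + 2 + 1, so 398^307 ≡ 1225·1059·204·1092·398 ≡ 597 (mod 1229).
x_0 = 398^307 mod 1229 = 597.
x_0 is neither 1 nor 1228, so continue squaring.
x_1 = 597^2 mod 1229 = 1228.
x_1 ≡ −1, so 398 is not a witness.

no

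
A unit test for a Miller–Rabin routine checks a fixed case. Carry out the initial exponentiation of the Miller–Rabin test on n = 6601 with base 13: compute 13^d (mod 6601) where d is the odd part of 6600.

3037

n − 1 = 6600 = 2^3 · 825, so s = 3 and d = 825.
13^825 mod 6601 = 3037.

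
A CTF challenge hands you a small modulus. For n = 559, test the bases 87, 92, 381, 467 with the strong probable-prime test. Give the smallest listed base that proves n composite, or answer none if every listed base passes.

n − 1 = 558 = 2^1 · 279, so s = 1 and d = 279.
Base 87: x_0 = 87^279 mod 559 = 1. x_0 = 1, so 87 is not a witness.
Base 92: x_0 = 92^279 mod 559 = 1. x_0 = 1, so 92 is not a witness.
Base 381: x_0 = 381^279 mod 559 = 558. x_0 = 558 ≡ −1, so 381 is not a witness.
Base 467: x_0 = 467^279 mod 559 = 558. x_0 = 558 ≡ −1, so 467 is not a witness.
No listed base is a witness for 559.

none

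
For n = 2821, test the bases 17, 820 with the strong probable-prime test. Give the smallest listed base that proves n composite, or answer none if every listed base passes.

none

n − 1 = 2820 = 2^2 · 705, so s = 2 and d = 705.
Base 17: x_0 = 17^705 mod 2821 = 2820. x_0 = 2820 ≡ −1, so 17 is not a witness.
Base 820: x_0 = 820^705 mod 2821 = 1. x_0 = 1, so 820 is not a witness.
No listed base is a witness for 2821.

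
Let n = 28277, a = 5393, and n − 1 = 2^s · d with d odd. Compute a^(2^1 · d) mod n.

n − 1 = 28276 = 2^2 · 7069, so s = 2 and d = 7069.
x_0 = 5393^7069 mod 28277 = 18726.
x_1 = 18726^2 mod 28277 = 28276.

28276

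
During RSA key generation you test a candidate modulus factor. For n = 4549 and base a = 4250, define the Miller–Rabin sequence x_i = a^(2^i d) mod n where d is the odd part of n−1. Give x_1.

1

n − 1 = 4548 = 2^2 · 1137, so s = 2 and d = 1137.
Repeated squaring mod 4549: 4250^1 ≡ 4250, 4250^2 ≡ 2970, 4250^4 ≡ 389, 4250^8 ≡ 1204, 4250^16 ≡ 3034, 4250^32 ≡ 2529, 4250^64 ≡ 4496, 4250^128 ≡ 2809, 4250^256 ≡ 2515, 4250^512 ≡ 2115, 4250^1024 ≡ 1558.
1137 = 1024 + 64 + 32 + 16 + 1, so 4250^1137 ≡ 1558·4496·2529·3034·4250 ≡ 4548 (mod 4549).
x_0 = 4548.
x_1 = 4548^2 mod 4549 = 1.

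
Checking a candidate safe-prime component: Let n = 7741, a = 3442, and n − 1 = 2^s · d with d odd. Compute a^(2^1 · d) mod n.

n − 1 = 7740 = 2^2 · 1935, so s = 2 and d = 1935.
x_0 = 3442^1935 mod 7741 = 1.
x_1 = 1^2 mod 7741 = 1.

1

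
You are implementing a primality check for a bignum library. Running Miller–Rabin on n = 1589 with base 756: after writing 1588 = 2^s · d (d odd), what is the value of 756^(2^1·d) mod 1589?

336

n − 1 = 1588 = 2^2 · 397, so s = 2 and d = 397.
x_0 = 756^397 mod 1589 = 1498.
x_1 = 1498^2 mod 1589 = 336.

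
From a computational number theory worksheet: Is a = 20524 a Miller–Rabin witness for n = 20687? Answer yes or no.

n − 1 = 20686 = 2^1 · 10343, so s = 1 and d = 10343.
x_0 = 20524^10343 mod 20687 = 1692.
x_0 ∉ {1, 20686} and s = 1, so 20524 is a Miller–Rabin witness and 20687 is composite.

yes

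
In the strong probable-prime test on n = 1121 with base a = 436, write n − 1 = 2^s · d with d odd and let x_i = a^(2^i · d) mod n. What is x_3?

153

n − 1 = 1120 = 2^5 · 35, so s = 5 and d = 35.
Repeated squaring mod 1121: 436^1 ≡ 436, 436^2 ≡ 647, 436^4 ≡ 476, 436^8 ≡ 134, 436^16 ≡ 20, 436^32 ≡ 400.
35 = 32 + 2 + 1, so 436^35 ≡ 400·647·436 ≡ 303 (mod 1121).
x_0 = 303.
x_1 = 303^2 mod 1121 = 1008.
x_2 = 1008^2 mod 1121 = 438.
x_3 = 438^2 mod 1121 = 153.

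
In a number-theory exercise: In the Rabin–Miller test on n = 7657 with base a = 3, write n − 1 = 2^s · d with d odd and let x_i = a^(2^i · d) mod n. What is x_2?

n − 1 = 7656 = 2^3 · 957, so s = 3 and d = 957.
x_0 = 3^957 mod 7657 = 1015.
x_1 = 1015^2 mod 7657 = 4187.
x_2 = 4187^2 mod 7657 = 4096.

4096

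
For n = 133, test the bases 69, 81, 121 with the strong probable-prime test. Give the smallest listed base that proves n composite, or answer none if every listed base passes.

81

n − 1 = 132 = 2^2 · 33, so s = 2 and d = 33.
Base 69: x_0 = 69^33 mod 133 = 132. x_0 = 132 ≡ −1, so 69 is not a witness.
Base 81: x_0 = 81^33 mod 133 = 64. x_0 is neither 1 nor 132, so continue squaring. x_1 = 64^2 mod 133 = 106. Reached i = s−1 = 1 without hitting −1: 81 is a Miller–Rabin witness and 133 is composite.
Base 121: x_0 = 121^33 mod 133 = 1. x_0 = 1, so 121 is not a witness.
The smallest witness among the given bases is 81.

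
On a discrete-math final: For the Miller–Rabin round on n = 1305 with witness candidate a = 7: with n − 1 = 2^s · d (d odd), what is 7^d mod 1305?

223

n − 1 = 1304 = 2^3 · 163, so s = 3 and d = 163.
7^163 mod 1305 = 223.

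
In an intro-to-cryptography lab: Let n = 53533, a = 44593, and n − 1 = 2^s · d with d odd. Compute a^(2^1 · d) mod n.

18560

n − 1 = 53532 = 2^2 · 13383, so s = 2 and d = 13383.
x_0 = 44593^13383 mod 53533 = 41472.
x_1 = 41472^2 mod 53533 = 18560.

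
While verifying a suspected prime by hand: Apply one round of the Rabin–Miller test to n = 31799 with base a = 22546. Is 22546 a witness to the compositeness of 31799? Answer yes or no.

no

n − 1 = 31798 = 2^1 · 15899, so s = 1 and d = 15899.
Repeated squaring mod 31799: 22546^1 ≡ 22546, 22546^2 ≡ 15101, 22546^4 ≡ 9572, 22546^8 ≡ 10265, 22546^16 ≡ 20138, 22546^32 ≡ 6397, 22546^64 ≡ 28095, 22546^128 ≡ 14247, 22546^256 ≡ 3992, 22546^512 ≡ 4765, 22546^1024 ≡ 739, 22546^2048 ≡ 5538, 22546^4096 ≡ 15208, 22546^8192 ≡ 9137.
15899 = 8192 + 4096 + 2048 + 1024 + 512 + 16 + 8 + 2 + 1, so 22546^15899 ≡ 9137·15208·5538·739·4765·20138·10265·15101·22546 ≡ 1 (mod 31799).
x_0 = 22546^15899 mod 31799 = 1.
x_0 = 1, so 22546 is not a witness.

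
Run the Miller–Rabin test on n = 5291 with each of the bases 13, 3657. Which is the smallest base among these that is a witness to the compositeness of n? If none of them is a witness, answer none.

13

n − 1 = 5290 = 2^1 · 2645, so s = 1 and d = 2645.
Base 13: x_0 = 13^2645 mod 5291 = 2496. x_0 ∉ {1, 5290} and s = 1, so 13 is a Miller–Rabin witness and 5291 is composite.
Base 3657: x_0 = 3657^2645 mod 5291 = 4027. x_0 ∉ {1, 5290} and s = 1, so 3657 is a Miller–Rabin witness and 5291 is composite.
The smallest witness among the given bases is 13.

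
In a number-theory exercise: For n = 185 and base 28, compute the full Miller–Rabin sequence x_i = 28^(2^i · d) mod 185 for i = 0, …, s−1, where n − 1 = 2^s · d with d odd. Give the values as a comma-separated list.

77, 9, 81

n − 1 = 184 = 2^3 · 23, so s = 3 and d = 23.
x_0 = 28^23 mod 185 = 77.
x_1 = 77^2 mod 185 = 9.
x_2 = 9^2 mod 185 = 81.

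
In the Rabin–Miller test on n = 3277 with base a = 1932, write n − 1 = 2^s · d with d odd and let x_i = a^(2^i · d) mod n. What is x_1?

n − 1 = 3276 = 2^2 · 819, so s = 2 and d = 819.
By repeated squaring, 1932^819 ≡ 1148 (mod 3277).
x_0 = 1148.
x_1 = 1148^2 mod 3277 = 550.

550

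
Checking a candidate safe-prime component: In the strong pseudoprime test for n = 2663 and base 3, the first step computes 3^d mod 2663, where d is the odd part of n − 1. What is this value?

n − 1 = 2662 = 2^1 · 1331, so s = 1 and d = 1331.
3^1331 mod 2663 = 1.

1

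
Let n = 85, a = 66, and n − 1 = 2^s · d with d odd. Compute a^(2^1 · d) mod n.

n − 1 = 84 = 2^2 · 21, so s = 2 and d = 21.
x_0 = 66^21 mod 85 = 36.
x_1 = 36^2 mod 85 = 21.

21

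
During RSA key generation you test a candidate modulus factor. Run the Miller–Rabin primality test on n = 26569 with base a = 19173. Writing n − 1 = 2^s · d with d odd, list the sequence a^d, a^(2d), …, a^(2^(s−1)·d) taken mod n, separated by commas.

16625, 19887, 13204

n − 1 = 26568 = 2^3 · 3321, so s = 3 and d = 3321.
x_0 = 19173^3321 mod 26569 = 16625.
x_1 = 16625^2 mod 26569 = 19887.
x_2 = 19887^2 mod 26569 = 13204.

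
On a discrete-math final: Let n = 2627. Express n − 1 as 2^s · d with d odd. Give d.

Halving: 2626 → 1313; 1313 is odd.
So 2626 = 2^1 · 1313.

1313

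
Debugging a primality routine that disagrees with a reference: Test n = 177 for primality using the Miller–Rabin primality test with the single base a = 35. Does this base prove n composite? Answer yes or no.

yes

n − 1 = 176 = 2^4 · 11, so s = 4 and d = 11.
x_0 = 35^11 mod 177 = 110.
x_0 is neither 1 nor 176, so continue squaring.
x_1 = 110^2 mod 177 = 64.
x_2 = 64^2 mod 177 = 25.
x_3 = 25^2 mod 177 = 94.
Reached i = s−1 = 3 without hitting −1: 35 is a Miller–Rabin witness and 177 is composite.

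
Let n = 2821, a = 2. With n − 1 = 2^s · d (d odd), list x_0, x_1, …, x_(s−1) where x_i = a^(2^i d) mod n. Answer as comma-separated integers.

2605, 1520

n − 1 = 2820 = 2^2 · 705, so s = 2 and d = 705.
x_0 = 2^705 mod 2821 = 2605.
x_1 = 2605^2 mod 2821 = 1520.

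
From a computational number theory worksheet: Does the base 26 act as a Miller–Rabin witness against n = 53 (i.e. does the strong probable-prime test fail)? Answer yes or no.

no

n − 1 = 52 = 2^2 · 13, so s = 2 and d = 13.
Repeated squaring mod 53: 26^1 ≡ 26, 26^2 ≡ 40, 26^4 ≡ 10, 26^8 ≡ 47.
13 = 8 + 4 + 1, so 26^13 ≡ 47·10·26 ≡ 30 (mod 53).
x_0 = 26^13 mod 53 = 30.
x_0 is neither 1 nor 52, so continue squaring.
x_1 = 30^2 mod 53 = 52.
x_1 ≡ −1, so 26 is not a witness.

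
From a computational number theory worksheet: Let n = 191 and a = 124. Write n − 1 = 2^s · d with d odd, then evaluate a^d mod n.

190

n − 1 = 190 = 2^1 · 95, so s = 1 and d = 95.
124^95 mod 191 = 190.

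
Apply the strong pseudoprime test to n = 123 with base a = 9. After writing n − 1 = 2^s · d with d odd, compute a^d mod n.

9

n − 1 = 122 = 2^1 · 61, so s = 1 and d = 61.
9^61 mod 123 = 9.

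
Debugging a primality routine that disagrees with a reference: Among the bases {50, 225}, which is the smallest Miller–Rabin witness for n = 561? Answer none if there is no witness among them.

n − 1 = 560 = 2^4 · 35, so s = 4 and d = 35.
Base 50: x_0 = 50^35 mod 561 = 560. x_0 = 560 ≡ −1, so 50 is not a witness.
Base 225: x_0 = 225^35 mod 561 = 540. x_0 is neither 1 nor 560, so continue squaring. x_1 = 540^2 mod 561 = 441. x_2 = 441^2 mod 561 = 375. x_3 = 375^2 mod 561 = 375. Reached i = s−1 = 3 without hitting −1: 225 is a Miller–Rabin witness and 561 is composite.
The smallest witness among the given bases is 225.

225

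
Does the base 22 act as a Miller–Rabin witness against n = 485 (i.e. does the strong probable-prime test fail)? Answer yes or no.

n − 1 = 484 = 2^2 · 121, so s = 2 and d = 121.
x_0 = 22^121 mod 485 = 22.
x_0 is neither 1 nor 484, so continue squaring.
x_1 = 22^2 mod 485 = 484.
x_1 ≡ −1, so 22 is not a witness.

no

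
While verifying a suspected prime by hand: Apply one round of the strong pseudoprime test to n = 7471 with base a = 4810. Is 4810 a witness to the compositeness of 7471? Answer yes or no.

n − 1 = 7470 = 2^1 · 3735, so s = 1 and d = 3735.
Repeated squaring mod 7471: 4810^1 ≡ 4810, 4810^2 ≡ 5884, 4810^4 ≡ 842, 4810^8 ≡ 6690, 4810^16 ≡ 4810, 4810^32 ≡ 5884, 4810^64 ≡ 842, 4810^128 ≡ 6690, 4810^256 ≡ 4810, 4810^512 ≡ 5884, 4810^1024 ≡ 842, 4810^2048 ≡ 6690.
3735 = 2048 + 1024 + 512 + 128 + 16 + 4 + 2 + 1, so 4810^3735 ≡ 6690·842·5884·6690·4810·842·5884·4810 ≡ 1 (mod 7471).
x_0 = 4810^3735 mod 7471 = 1.
x_0 = 1, so 4810 is not a witness.

no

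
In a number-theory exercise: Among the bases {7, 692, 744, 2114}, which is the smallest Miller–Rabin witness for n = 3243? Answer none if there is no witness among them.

7

n − 1 = 3242 = 2^1 · 1621, so s = 1 and d = 1621.
Base 7: x_0 = 7^1621 mod 3243 = 2245. x_0 ∉ {1, 3242} and s = 1, so 7 is a Miller–Rabin witness and 3243 is composite.
Base 692: x_0 = 692^1621 mod 3243 = 3029. x_0 ∉ {1, 3242} and s = 1, so 692 is a Miller–Rabin witness and 3243 is composite.
Base 744: x_0 = 744^1621 mod 3243 = 2877. x_0 ∉ {1, 3242} and s = 1, so 744 is a Miller–Rabin witness and 3243 is composite.
Base 2114: x_0 = 2114^1621 mod 3243 = 2537. x_0 ∉ {1, 3242} and s = 1, so 2114 is a Miller–Rabin witness and 3243 is composite.
The smallest witness among the given bases is 7.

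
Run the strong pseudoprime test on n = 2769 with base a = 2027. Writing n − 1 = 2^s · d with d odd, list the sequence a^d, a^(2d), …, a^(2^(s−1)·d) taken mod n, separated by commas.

1091, 2380, 1795, 1678

n − 1 = 2768 = 2^4 · 173, so s = 4 and d = 173.
x_0 = 2027^173 mod 2769 = 1091.
x_1 = 1091^2 mod 2769 = 2380.
x_2 = 2380^2 mod 2769 = 1795.
x_3 = 1795^2 mod 2769 = 1678.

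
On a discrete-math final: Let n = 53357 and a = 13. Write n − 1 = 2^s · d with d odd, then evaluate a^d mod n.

n − 1 = 53356 = 2^2 · 13339, so s = 2 and d = 13339.
Repeated squaring mod 53357: 13^1 ≡ 13, 13^2 ≡ 169, 13^4 ≡ 28561, 13^8 ≡ 8905, 13^16 ≡ 10523, 13^32 ≡ 17754, 13^64 ≡ 24717, 13^128 ≡ 45796, 13^256 ≡ 23374, 13^512 ≡ 21553, 13^1024 ≡ 5767, 13^2048 ≡ 16878, 13^4096 ≡ 47218, 13^8192 ≡ 17279.
13339 = 8192 + 4096 + 1024 + 16 + 8 + 2 + 1, so 13^13339 ≡ 17279·47218·5767·10523·8905·169·13 ≡ 38230 (mod 53357).

38230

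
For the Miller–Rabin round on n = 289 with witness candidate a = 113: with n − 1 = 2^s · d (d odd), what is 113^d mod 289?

108

n − 1 = 288 = 2^5 · 9, so s = 5 and d = 9.
Repeated squaring mod 289: 113^1 ≡ 113, 113^2 ≡ 53, 113^4 ≡ 208, 113^8 ≡ 203.
9 = 8 + 1, so 113^9 ≡ 203·113 ≡ 108 (mod 289).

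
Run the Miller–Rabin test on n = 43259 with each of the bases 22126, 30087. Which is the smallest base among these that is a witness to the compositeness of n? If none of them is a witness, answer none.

22126

n − 1 = 43258 = 2^1 · 21629, so s = 1 and d = 21629.
Base 22126: x_0 = 22126^21629 mod 43259 = 26791. x_0 ∉ {1, 43258} and s = 1, so 22126 is a Miller–Rabin witness and 43259 is composite.
Base 30087: x_0 = 30087^21629 mod 43259 = 13565. x_0 ∉ {1, 43258} and s = 1, so 30087 is a Miller–Rabin witness and 43259 is composite.
The smallest witness among the given bases is 22126.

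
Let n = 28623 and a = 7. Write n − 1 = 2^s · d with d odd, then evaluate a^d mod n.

24703

n − 1 = 28622 = 2^1 · 14311, so s = 1 and d = 14311.
7^14311 mod 28623 = 24703.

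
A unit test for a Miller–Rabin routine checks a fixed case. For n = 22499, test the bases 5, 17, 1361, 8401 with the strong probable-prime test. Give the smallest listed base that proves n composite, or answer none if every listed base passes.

5

n − 1 = 22498 = 2^1 · 11249, so s = 1 and d = 11249.
Base 5: x_0 = 5^11249 mod 22499 = 13862. x_0 ∉ {1, 22498} and s = 1, so 5 is a Miller–Rabin witness and 22499 is composite.
Base 17: x_0 = 17^11249 mod 22499 = 6573. x_0 ∉ {1, 22498} and s = 1, so 17 is a Miller–Rabin witness and 22499 is composite.
Base 1361: x_0 = 1361^11249 mod 22499 = 18347. x_0 ∉ {1, 22498} and s = 1, so 1361 is a Miller–Rabin witness and 22499 is composite.
Base 8401: x_0 = 8401^11249 mod 22499 = 5123. x_0 ∉ {1, 22498} and s = 1, so 8401 is a Miller–Rabin witness and 22499 is composite.
The smallest witness among the given bases is 5.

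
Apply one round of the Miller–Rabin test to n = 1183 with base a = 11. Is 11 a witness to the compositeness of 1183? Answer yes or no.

n − 1 = 1182 = 2^1 · 591, so s = 1 and d = 591.
By repeated squaring, 11^591 ≡ 57 (mod 1183).
x_0 = 11^591 mod 1183 = 57.
x_0 ∉ {1, 1182} and s = 1, so 11 is a Miller–Rabin witness and 1183 is composite.

yes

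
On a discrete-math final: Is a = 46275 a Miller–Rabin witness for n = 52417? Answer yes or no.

no

n − 1 = 52416 = 2^6 · 819, so s = 6 and d = 819.
x_0 = 46275^819 mod 52417 = 52416.
x_0 = 52416 ≡ −1, so 46275 is not a witness.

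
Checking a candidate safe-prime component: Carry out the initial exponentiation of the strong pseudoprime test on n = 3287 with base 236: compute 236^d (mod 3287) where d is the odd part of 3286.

n − 1 = 3286 = 2^1 · 1643, so s = 1 and d = 1643.
236^1643 mod 3287 = 1969.

1969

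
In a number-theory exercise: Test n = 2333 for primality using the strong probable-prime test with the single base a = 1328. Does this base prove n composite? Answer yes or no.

n − 1 = 2332 = 2^2 · 583, so s = 2 and d = 583.
x_0 = 1328^583 mod 2333 = 2332.
x_0 = 2332 ≡ −1, so 1328 is not a witness.

no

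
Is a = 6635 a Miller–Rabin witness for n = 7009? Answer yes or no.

yes

n − 1 = 7008 = 2^5 · 219, so s = 5 and d = 219.
x_0 = 6635^219 mod 7009 = 5138.
x_0 is neither 1 nor 7008, so continue squaring.
x_1 = 5138^2 mod 7009 = 3150.
x_2 = 3150^2 mod 7009 = 4765.
x_3 = 4765^2 mod 7009 = 3074.
x_4 = 3074^2 mod 7009 = 1344.
Reached i = s−1 = 4 without hitting −1: 6635 is a Miller–Rabin witness and 7009 is composite.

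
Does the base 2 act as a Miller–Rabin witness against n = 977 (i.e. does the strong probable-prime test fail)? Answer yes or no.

no

n − 1 = 976 = 2^4 · 61, so s = 4 and d = 61.
x_0 = 2^61 mod 977 = 439.
x_0 is neither 1 nor 976, so continue squaring.
x_1 = 439^2 mod 977 = 252.
x_2 = 252^2 mod 977 = 976.
x_2 ≡ −1, so 2 is not a witness.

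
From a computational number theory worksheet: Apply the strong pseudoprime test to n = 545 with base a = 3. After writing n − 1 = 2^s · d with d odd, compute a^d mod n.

n − 1 = 544 = 2^5 · 17, so s = 5 and d = 17.
Repeated squaring mod 545: 3^1 ≡ 3, 3^2 ≡ 9, 3^4 ≡ 81, 3^8 ≡ 21, 3^16 ≡ 441.
17 = 16 + 1, so 3^17 ≡ 441·3 ≡ 233 (mod 545).

233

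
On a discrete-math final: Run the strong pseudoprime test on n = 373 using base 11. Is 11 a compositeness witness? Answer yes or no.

no

n − 1 = 372 = 2^2 · 93, so s = 2 and d = 93.
x_0 = 11^93 mod 373 = 104.
x_0 is neither 1 nor 372, so continue squaring.
x_1 = 104^2 mod 373 = 372.
x_1 ≡ −1, so 11 is not a witness.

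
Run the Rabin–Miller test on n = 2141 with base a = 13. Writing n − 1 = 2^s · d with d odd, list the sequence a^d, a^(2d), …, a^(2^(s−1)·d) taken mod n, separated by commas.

n − 1 = 2140 = 2^2 · 535, so s = 2 and d = 535.
x_0 = 13^535 mod 2141 = 1.
x_1 = 1^2 mod 2141 = 1.

1, 1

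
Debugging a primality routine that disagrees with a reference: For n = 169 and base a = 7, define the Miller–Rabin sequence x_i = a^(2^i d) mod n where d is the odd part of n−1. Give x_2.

n − 1 = 168 = 2^3 · 21, so s = 3 and d = 21.
Repeated squaring mod 169: 7^1 ≡ 7, 7^2 ≡ 49, 7^4 ≡ 35, 7^8 ≡ 42, 7^16 ≡ 74.
21 = 16 + 4 + 1, so 7^21 ≡ 74·35·7 ≡ 47 (mod 169).
x_0 = 47.
x_1 = 47^2 mod 169 = 12.
x_2 = 12^2 mod 169 = 144.

144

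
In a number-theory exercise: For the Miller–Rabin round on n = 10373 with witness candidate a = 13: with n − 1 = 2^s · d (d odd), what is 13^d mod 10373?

n − 1 = 10372 = 2^2 · 2593, so s = 2 and d = 2593.
13^2593 mod 10373 = 9501.

9501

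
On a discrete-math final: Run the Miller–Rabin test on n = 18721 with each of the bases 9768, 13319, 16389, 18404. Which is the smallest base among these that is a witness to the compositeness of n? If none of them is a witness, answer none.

none

n − 1 = 18720 = 2^5 · 585, so s = 5 and d = 585.
Base 9768: x_0 = 9768^585 mod 18721 = 16413. x_0 is neither 1 nor 18720, so continue squaring. x_1 = 16413^2 mod 18721 = 10100. x_2 = 10100^2 mod 18721 = 17992. x_3 = 17992^2 mod 18721 = 7253. x_4 = 7253^2 mod 18721 = 18720. x_4 ≡ −1, so 9768 is not a witness.
Base 13319: x_0 = 13319^585 mod 18721 = 2056. x_0 is neither 1 nor 18720, so continue squaring. x_1 = 2056^2 mod 18721 = 14911. x_2 = 14911^2 mod 18721 = 7325. x_3 = 7325^2 mod 18721 = 1239. x_4 = 1239^2 mod 18721 = 18720. x_4 ≡ −1, so 13319 is not a witness.
Base 16389: x_0 = 16389^585 mod 18721 = 11396. x_0 is neither 1 nor 18720, so continue squaring. x_1 = 11396^2 mod 18721 = 1239. x_2 = 1239^2 mod 18721 = 18720. x_2 ≡ −1, so 16389 is not a witness.
Base 18404: x_0 = 18404^585 mod 18721 = 14869. x_0 is neither 1 nor 18720, so continue squaring. x_1 = 14869^2 mod 18721 = 10872. x_2 = 10872^2 mod 18721 = 14711. x_3 = 14711^2 mod 18721 = 17482. x_4 = 17482^2 mod 18721 = 18720. x_4 ≡ −1, so 18404 is not a witness.
No listed base is a witness for 18721.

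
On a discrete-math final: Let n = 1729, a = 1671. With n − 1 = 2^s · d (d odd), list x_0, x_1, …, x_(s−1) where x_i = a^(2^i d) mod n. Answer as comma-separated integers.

265, 1065, 1, 1, 1, 1

n − 1 = 1728 = 2^6 · 27, so s = 6 and d = 27.
x_0 = 1671^27 mod 1729 = 265.
x_1 = 265^2 mod 1729 = 1065.
x_2 = 1065^2 mod 1729 = 1.
x_3 = 1^2 mod 1729 = 1.
x_4 = 1^2 mod 1729 = 1.
x_5 = 1^2 mod 1729 = 1.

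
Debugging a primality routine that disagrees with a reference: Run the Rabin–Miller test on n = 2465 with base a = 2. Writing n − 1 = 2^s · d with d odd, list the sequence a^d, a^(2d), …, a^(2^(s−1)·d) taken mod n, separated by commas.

1902, 1449, 1886, 1, 1

n − 1 = 2464 = 2^5 · 77, so s = 5 and d = 77.
x_0 = 2^77 mod 2465 = 1902.
x_1 = 1902^2 mod 2465 = 1449.
x_2 = 1449^2 mod 2465 = 1886.
x_3 = 1886^2 mod 2465 = 1.
x_4 = 1^2 mod 2465 = 1.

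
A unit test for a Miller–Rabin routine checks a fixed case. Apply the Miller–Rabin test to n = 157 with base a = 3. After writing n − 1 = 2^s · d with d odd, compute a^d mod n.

n − 1 = 156 = 2^2 · 39, so s = 2 and d = 39.
3^39 mod 157 = 156.

156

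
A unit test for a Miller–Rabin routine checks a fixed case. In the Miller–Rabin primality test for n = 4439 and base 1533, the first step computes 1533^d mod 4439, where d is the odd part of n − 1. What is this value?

n − 1 = 4438 = 2^1 · 2219, so s = 1 and d = 2219.
1533^2219 mod 4439 = 88.

88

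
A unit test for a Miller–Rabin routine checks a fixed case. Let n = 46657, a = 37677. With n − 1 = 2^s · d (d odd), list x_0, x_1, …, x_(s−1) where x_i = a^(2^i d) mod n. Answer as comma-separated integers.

24974, 36557, 17798, 14431, 23570, 1

n − 1 = 46656 = 2^6 · 729, so s = 6 and d = 729.
x_0 = 37677^729 mod 46657 = 24974.
x_1 = 24974^2 mod 46657 = 36557.
x_2 = 36557^2 mod 46657 = 17798.
x_3 = 17798^2 mod 46657 = 14431.
x_4 = 14431^2 mod 46657 = 23570.
x_5 = 23570^2 mod 46657 = 1.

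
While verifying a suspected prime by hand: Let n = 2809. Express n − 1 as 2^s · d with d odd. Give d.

351

Halving: 2808 → 1404 → 702 → 351; 351 is odd.
So 2808 = 2^3 · 351.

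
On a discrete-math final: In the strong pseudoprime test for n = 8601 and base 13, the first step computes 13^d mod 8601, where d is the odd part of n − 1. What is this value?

n − 1 = 8600 = 2^3 · 1075, so s = 3 and d = 1075.
13^1075 mod 8601 = 6235.

6235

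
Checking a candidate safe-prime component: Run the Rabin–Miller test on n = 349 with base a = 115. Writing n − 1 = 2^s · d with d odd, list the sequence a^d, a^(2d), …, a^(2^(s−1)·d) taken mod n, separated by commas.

348, 1

n − 1 = 348 = 2^2 · 87, so s = 2 and d = 87.
x_0 = 115^87 mod 349 = 348.
x_1 = 348^2 mod 349 = 1.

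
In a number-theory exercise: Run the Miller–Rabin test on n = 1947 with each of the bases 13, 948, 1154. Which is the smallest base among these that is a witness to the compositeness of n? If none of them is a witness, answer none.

13

n − 1 = 1946 = 2^1 · 973, so s = 1 and d = 973.
Base 13: x_0 = 13^973 mod 1947 = 1735. x_0 ∉ {1, 1946} and s = 1, so 13 is a Miller–Rabin witness and 1947 is composite.
Base 948: x_0 = 948^973 mod 1947 = 228. x_0 ∉ {1, 1946} and s = 1, so 948 is a Miller–Rabin witness and 1947 is composite.
Base 1154: x_0 = 1154^973 mod 1947 = 1517. x_0 ∉ {1, 1946} and s = 1, so 1154 is a Miller–Rabin witness and 1947 is composite.
The smallest witness among the given bases is 13.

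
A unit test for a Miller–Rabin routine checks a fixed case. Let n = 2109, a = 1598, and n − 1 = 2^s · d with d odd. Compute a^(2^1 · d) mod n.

n − 1 = 2108 = 2^2 · 527, so s = 2 and d = 527.
x_0 = 1598^527 mod 2109 = 1970.
x_1 = 1970^2 mod 2109 = 340.

340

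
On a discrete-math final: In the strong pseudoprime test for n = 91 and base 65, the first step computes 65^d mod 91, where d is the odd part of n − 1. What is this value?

n − 1 = 90 = 2^1 · 45, so s = 1 and d = 45.
Repeated squaring mod 91: 65^1 ≡ 65, 65^2 ≡ 39, 65^4 ≡ 65, 65^8 ≡ 39, 65^16 ≡ 65, 65^32 ≡ 39.
45 = 32 + 8 + 4 + 1, so 65^45 ≡ 39·39·65·65 ≡ 78 (mod 91).

78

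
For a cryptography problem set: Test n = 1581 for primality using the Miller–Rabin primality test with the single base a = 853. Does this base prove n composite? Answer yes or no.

yes

n − 1 = 1580 = 2^2 · 395, so s = 2 and d = 395.
x_0 = 853^395 mod 1581 = 466.
x_0 is neither 1 nor 1580, so continue squaring.
x_1 = 466^2 mod 1581 = 559.
Reached i = s−1 = 1 without hitting −1: 853 is a Miller–Rabin witness and 1581 is composite.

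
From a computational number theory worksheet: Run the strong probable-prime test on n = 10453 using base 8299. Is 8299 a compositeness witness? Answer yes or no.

no

n − 1 = 10452 = 2^2 · 2613, so s = 2 and d = 2613.
Repeated squaring mod 10453: 8299^1 ≡ 8299, 8299^2 ≡ 9037, 8299^4 ≡ 8533, 8299^8 ≡ 6944, 8299^16 ≡ 9900, 8299^32 ≡ 2672, 8299^64 ≡ 185, 8299^128 ≡ 2866, 8299^256 ≡ 8351, 8299^512 ≡ 7238, 8299^1024 ≡ 8661, 8299^2048 ≡ 2193.
2613 = 2048 + 512 + 32 + 16 + 4 + 1, so 8299^2613 ≡ 2193·7238·2672·9900·8533·8299 ≡ 10452 (mod 10453).
x_0 = 8299^2613 mod 10453 = 10452.
x_0 = 10452 ≡ −1, so 8299 is not a witness.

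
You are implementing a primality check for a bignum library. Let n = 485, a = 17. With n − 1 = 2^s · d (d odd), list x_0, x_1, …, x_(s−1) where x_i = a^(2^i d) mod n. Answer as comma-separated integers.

n − 1 = 484 = 2^2 · 121, so s = 2 and d = 121.
x_0 = 17^121 mod 485 = 277.
x_1 = 277^2 mod 485 = 99.

277, 99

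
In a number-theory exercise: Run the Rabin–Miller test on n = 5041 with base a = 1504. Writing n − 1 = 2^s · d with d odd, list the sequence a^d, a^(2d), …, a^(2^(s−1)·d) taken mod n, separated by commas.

n − 1 = 5040 = 2^4 · 315, so s = 4 and d = 315.
x_0 = 1504^315 mod 5041 = 1348.
x_1 = 1348^2 mod 5041 = 2344.
x_2 = 2344^2 mod 5041 = 4687.
x_3 = 4687^2 mod 5041 = 4332.

1348, 2344, 4687, 4332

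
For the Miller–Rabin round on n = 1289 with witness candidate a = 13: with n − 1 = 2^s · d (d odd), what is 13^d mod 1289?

887

n − 1 = 1288 = 2^3 · 161, so s = 3 and d = 161.
13^161 mod 1289 = 887.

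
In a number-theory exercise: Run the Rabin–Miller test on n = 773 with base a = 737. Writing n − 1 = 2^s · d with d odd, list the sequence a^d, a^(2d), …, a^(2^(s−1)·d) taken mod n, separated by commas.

772, 1

n − 1 = 772 = 2^2 · 193, so s = 2 and d = 193.
x_0 = 737^193 mod 773 = 772.
x_1 = 772^2 mod 773 = 1.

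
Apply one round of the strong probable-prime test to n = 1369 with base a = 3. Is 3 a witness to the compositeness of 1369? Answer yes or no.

yes

n − 1 = 1368 = 2^3 · 171, so s = 3 and d = 171.
Repeated squaring mod 1369: 3^1 ≡ 3, 3^2 ≡ 9, 3^4 ≡ 81, 3^8 ≡ 1085, 3^16 ≡ 1254, 3^32 ≡ 904, 3^64 ≡ 1292, 3^128 ≡ 453.
171 = 128 + 32 + 8 + 2 + 1, so 3^171 ≡ 453·904·1085·9·3 ≡ 258 (mod 1369).
x_0 = 3^171 mod 1369 = 258.
x_0 is neither 1 nor 1368, so continue squaring.
x_1 = 258^2 mod 1369 = 852.
x_2 = 852^2 mod 1369 = 334.
Reached i = s−1 = 2 without hitting −1: 3 is a Miller–Rabin witness and 1369 is composite.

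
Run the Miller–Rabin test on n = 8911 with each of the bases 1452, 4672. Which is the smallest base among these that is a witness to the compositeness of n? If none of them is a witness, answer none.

n − 1 = 8910 = 2^1 · 4455, so s = 1 and d = 4455.
Base 1452: x_0 = 1452^4455 mod 8911 = 8910. x_0 = 8910 ≡ −1, so 1452 is not a witness.
Base 4672: x_0 = 4672^4455 mod 8911 = 2547. x_0 ∉ {1, 8910} and s = 1, so 4672 is a Miller–Rabin witness and 8911 is composite.
The smallest witness among the given bases is 4672.

4672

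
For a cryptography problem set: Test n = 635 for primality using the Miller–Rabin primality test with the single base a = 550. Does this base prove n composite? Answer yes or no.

n − 1 = 634 = 2^1 · 317, so s = 1 and d = 317.
x_0 = 550^317 mod 635 = 240.
x_0 ∉ {1, 634} and s = 1, so 550 is a Miller–Rabin witness and 635 is composite.

yes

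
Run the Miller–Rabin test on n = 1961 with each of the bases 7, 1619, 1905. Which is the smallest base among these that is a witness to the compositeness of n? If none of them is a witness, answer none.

n − 1 = 1960 = 2^3 · 245, so s = 3 and d = 245.
Base 7: x_0 = 7^245 mod 1961 = 1418. x_0 is neither 1 nor 1960, so continue squaring. x_1 = 1418^2 mod 1961 = 699. x_2 = 699^2 mod 1961 = 312. Reached i = s−1 = 2 without hitting −1: 7 is a Miller–Rabin witness and 1961 is composite.
Base 1619: x_0 = 1619^245 mod 1961 = 992. x_0 is neither 1 nor 1960, so continue squaring. x_1 = 992^2 mod 1961 = 1603. x_2 = 1603^2 mod 1961 = 699. Reached i = s−1 = 2 without hitting −1: 1619 is a Miller–Rabin witness and 1961 is composite.
Base 1905: x_0 = 1905^245 mod 1961 = 1611. x_0 is neither 1 nor 1960, so continue squaring. x_1 = 1611^2 mod 1961 = 918. x_2 = 918^2 mod 1961 = 1455. Reached i = s−1 = 2 without hitting −1: 1905 is a Miller–Rabin witness and 1961 is composite.
The smallest witness among the given bases is 7.

7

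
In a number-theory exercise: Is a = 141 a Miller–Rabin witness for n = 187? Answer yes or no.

yes

n − 1 = 186 = 2^1 · 93, so s = 1 and d = 93.
Repeated squaring mod 187: 141^1 ≡ 141, 141^2 ≡ 59, 141^4 ≡ 115, 141^8 ≡ 135, 141^16 ≡ 86, 141^32 ≡ 103, 141^64 ≡ 137.
93 = 64 + 16 + 8 + 4 + 1, so 141^93 ≡ 137·86·135·115·141 ≡ 3 (mod 187).
x_0 = 141^93 mod 187 = 3.
x_0 ∉ {1, 186} and s = 1, so 141 is a Miller–Rabin witness and 187 is composite.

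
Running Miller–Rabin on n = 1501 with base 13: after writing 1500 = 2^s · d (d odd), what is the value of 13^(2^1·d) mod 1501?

n − 1 = 1500 = 2^2 · 375, so s = 2 and d = 375.
x_0 = 13^375 mod 1501 = 749.
x_1 = 749^2 mod 1501 = 1128.

1128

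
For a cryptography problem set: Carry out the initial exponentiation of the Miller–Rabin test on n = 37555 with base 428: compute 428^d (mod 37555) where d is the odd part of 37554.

n − 1 = 37554 = 2^1 · 18777, so s = 1 and d = 18777.
Repeated squaring mod 37555: 428^1 ≡ 428, 428^2 ≡ 32964, 428^4 ≡ 8926, 428^8 ≡ 19321, 428^16 ≡ 4341, 428^32 ≡ 29226, 428^64 ≡ 8156, 428^128 ≡ 10431, 428^256 ≡ 8926, 428^512 ≡ 19321, 428^1024 ≡ 4341, 428^2048 ≡ 29226, 428^4096 ≡ 8156, 428^8192 ≡ 10431, 428^16384 ≡ 8926.
18777 = 16384 + 2048 + 256 + 64 + 16 + 8 + 1, so 428^18777 ≡ 8926·29226·8926·8156·4341·19321·428 ≡ 32978 (mod 37555).

32978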